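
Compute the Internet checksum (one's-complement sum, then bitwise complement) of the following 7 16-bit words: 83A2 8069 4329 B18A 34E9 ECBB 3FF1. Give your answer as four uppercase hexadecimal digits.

A5A9

One's-complement addition (fold any carry out of bit 15 back into bit 0):
  0x83A2 + 0x8069 = 0x1040B → wrap carry → 0x040C
  0x040C + 0x4329 = 0x04735
  0x4735 + 0xB18A = 0x0F8BF
  0xF8BF + 0x34E9 = 0x12DA8 → wrap carry → 0x2DA9
  0x2DA9 + 0xECBB = 0x11A64 → wrap carry → 0x1A65
  0x1A65 + 0x3FF1 = 0x05A56
One's-complement sum = 0x5A56.
Checksum = ~0x5A56 & 0xFFFF = 0xA5A9.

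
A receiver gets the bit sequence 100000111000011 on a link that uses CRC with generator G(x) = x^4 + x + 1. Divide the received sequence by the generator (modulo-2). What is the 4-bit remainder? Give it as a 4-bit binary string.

1000

Modulo-2 division of 100000111000011 by 10011:
  pos 0: 10000 XOR 10011 = 00011
  pos 3: 11011 XOR 10011 = 01000
  pos 4: 10001 XOR 10011 = 00010
  pos 7: 10000 XOR 10011 = 00011
  pos 10: 11011 XOR 10011 = 01000
Remainder = 1000 (nonzero — an error is detected).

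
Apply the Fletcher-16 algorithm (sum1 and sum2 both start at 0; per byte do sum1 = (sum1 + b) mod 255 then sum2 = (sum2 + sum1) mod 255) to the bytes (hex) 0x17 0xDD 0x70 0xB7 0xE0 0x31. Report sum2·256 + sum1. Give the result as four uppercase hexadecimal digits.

BB2F

Running sums (mod 255):
  after byte 0 (0x17): sum1=23, sum2=23
  after byte 1 (0xDD): sum1=244, sum2=12
  after byte 2 (0x70): sum1=101, sum2=113
  after byte 3 (0xB7): sum1=29, sum2=142
  after byte 4 (0xE0): sum1=253, sum2=140
  after byte 5 (0x31): sum1=47, sum2=187
Checksum = sum2·256 + sum1 = 187·256 + 47 = 47919 = 0xBB2F.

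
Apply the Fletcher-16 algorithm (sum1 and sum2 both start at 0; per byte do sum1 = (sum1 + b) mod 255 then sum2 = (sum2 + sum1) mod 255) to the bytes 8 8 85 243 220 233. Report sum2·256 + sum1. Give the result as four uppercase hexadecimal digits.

2D20

Running sums (mod 255):
  after byte 0 (8): sum1=8, sum2=8
  after byte 1 (8): sum1=16, sum2=24
  after byte 2 (85): sum1=101, sum2=125
  after byte 3 (243): sum1=89, sum2=214
  after byte 4 (220): sum1=54, sum2=13
  after byte 5 (233): sum1=32, sum2=45
Checksum = sum2·256 + sum1 = 45·256 + 32 = 11552 = 0x2D20.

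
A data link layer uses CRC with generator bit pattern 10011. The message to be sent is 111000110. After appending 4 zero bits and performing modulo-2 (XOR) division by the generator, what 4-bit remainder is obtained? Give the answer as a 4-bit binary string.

Append 4 zeros: 1110001100000. Divide by 10011 (XOR where the leading bit is 1):
  pos 0: 11100 XOR 10011 = 01111
  pos 1: 11110 XOR 10011 = 01101
  pos 2: 11011 XOR 10011 = 01000
  pos 3: 10001 XOR 10011 = 00010
  pos 6: 10000 XOR 10011 = 00011
Remainder (last 4 bits) = 1100. This is the CRC / FCS.

1100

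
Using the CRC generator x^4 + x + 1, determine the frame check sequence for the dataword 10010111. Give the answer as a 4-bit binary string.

Append 4 zeros: 100101110000. Divide by 10011 (XOR where the leading bit is 1):
  pos 0: 10010 XOR 10011 = 00001
  pos 4: 11110 XOR 10011 = 01101
  pos 5: 11010 XOR 10011 = 01001
  pos 6: 10010 XOR 10011 = 00001
Remainder (last 4 bits) = 0010. This is the CRC / FCS.

0010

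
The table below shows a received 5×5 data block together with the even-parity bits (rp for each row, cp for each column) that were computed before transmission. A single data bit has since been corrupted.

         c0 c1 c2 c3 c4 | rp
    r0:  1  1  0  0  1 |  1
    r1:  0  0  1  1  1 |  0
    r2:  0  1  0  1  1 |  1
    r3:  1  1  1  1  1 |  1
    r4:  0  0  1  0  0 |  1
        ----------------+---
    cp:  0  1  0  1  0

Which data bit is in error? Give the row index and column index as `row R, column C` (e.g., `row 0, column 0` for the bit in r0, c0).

Recompute each row's even parity and compare to rp:
  r0: data parity 1, sent rp 1 → ok
  r1: data parity 1, sent rp 0 → mismatch
  r2: data parity 1, sent rp 1 → ok
  r3: data parity 1, sent rp 1 → ok
  r4: data parity 1, sent rp 1 → ok
Recompute each column's even parity and compare to cp:
  c0: data parity 0, sent cp 0 → ok
  c1: data parity 1, sent cp 1 → ok
  c2: data parity 1, sent cp 0 → mismatch
  c3: data parity 1, sent cp 1 → ok
  c4: data parity 0, sent cp 0 → ok
Exactly one row (r1) and one column (c2) fail → the flipped bit is at their intersection.

row 1, column 2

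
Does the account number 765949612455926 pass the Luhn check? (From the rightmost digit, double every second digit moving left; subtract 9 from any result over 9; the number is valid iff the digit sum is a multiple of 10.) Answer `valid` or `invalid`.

From the right, keep odd positions and double even positions (subtract 9 from any doubled value over 9):
  doubled (positions 2,4,...): 4 1 8 2 9 9 3 → sum 36
  kept (positions 1,3,...): 6 9 5 2 6 4 5 7 → sum 44
Total = 80.
80 mod 10 = 0, so the number is valid.

valid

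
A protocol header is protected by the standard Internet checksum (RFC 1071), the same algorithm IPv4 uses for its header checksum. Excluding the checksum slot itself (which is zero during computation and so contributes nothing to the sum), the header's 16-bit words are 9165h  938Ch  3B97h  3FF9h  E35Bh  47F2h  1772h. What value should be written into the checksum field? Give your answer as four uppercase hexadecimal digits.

1CBD

One's-complement addition (fold any carry out of bit 15 back into bit 0):
  0x9165 + 0x938C = 0x124F1 → wrap carry → 0x24F2
  0x24F2 + 0x3B97 = 0x06089
  0x6089 + 0x3FF9 = 0x0A082
  0xA082 + 0xE35B = 0x183DD → wrap carry → 0x83DE
  0x83DE + 0x47F2 = 0x0CBD0
  0xCBD0 + 0x1772 = 0x0E342
One's-complement sum = 0xE342.
Checksum = ~0xE342 & 0xFFFF = 0x1CBD.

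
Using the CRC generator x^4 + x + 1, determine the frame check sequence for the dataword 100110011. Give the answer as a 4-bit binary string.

Append 4 zeros: 1001100110000. Divide by 10011 (XOR where the leading bit is 1):
  pos 0: 10011 XOR 10011 = 00000
  pos 7: 11000 XOR 10011 = 01011
  pos 8: 10110 XOR 10011 = 00101
Remainder (last 4 bits) = 0101. This is the CRC / FCS.

0101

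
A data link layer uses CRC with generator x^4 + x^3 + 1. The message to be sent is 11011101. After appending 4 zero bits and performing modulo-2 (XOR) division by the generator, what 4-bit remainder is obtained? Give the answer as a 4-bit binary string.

1000

Append 4 zeros: 110111010000. Divide by 11001 (XOR where the leading bit is 1):
  pos 0: 11011 XOR 11001 = 00010
  pos 3: 10101 XOR 11001 = 01100
  pos 4: 11000 XOR 11001 = 00001
Remainder (last 4 bits) = 1000. This is the CRC / FCS.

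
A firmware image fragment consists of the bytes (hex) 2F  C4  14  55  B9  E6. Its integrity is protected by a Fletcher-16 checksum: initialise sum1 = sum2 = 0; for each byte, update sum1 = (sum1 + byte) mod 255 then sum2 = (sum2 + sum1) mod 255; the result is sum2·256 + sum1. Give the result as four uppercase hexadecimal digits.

Running sums (mod 255):
  after byte 0 (2F): sum1=47, sum2=47
  after byte 1 (C4): sum1=243, sum2=35
  after byte 2 (14): sum1=8, sum2=43
  after byte 3 (55): sum1=93, sum2=136
  after byte 4 (B9): sum1=23, sum2=159
  after byte 5 (E6): sum1=253, sum2=157
Checksum = sum2·256 + sum1 = 157·256 + 253 = 40445 = 0x9DFD.

9DFD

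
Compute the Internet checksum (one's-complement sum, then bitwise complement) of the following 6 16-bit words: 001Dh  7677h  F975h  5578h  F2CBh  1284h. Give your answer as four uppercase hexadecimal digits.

One's-complement addition (fold any carry out of bit 15 back into bit 0):
  0x001D + 0x7677 = 0x07694
  0x7694 + 0xF975 = 0x17009 → wrap carry → 0x700A
  0x700A + 0x5578 = 0x0C582
  0xC582 + 0xF2CB = 0x1B84D → wrap carry → 0xB84E
  0xB84E + 0x1284 = 0x0CAD2
One's-complement sum = 0xCAD2.
Checksum = ~0xCAD2 & 0xFFFF = 0x352D.

352D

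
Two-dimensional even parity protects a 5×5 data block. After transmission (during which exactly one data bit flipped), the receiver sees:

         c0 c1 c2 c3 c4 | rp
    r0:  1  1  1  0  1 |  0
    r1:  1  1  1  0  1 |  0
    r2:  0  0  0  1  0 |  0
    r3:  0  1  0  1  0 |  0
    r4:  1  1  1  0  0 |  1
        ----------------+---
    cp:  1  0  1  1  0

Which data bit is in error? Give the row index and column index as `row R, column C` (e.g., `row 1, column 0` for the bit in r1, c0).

Recompute each row's even parity and compare to rp:
  r0: data parity 0, sent rp 0 → ok
  r1: data parity 0, sent rp 0 → ok
  r2: data parity 1, sent rp 0 → mismatch
  r3: data parity 0, sent rp 0 → ok
  r4: data parity 1, sent rp 1 → ok
Recompute each column's even parity and compare to cp:
  c0: data parity 1, sent cp 1 → ok
  c1: data parity 0, sent cp 0 → ok
  c2: data parity 1, sent cp 1 → ok
  c3: data parity 0, sent cp 1 → mismatch
  c4: data parity 0, sent cp 0 → ok
Exactly one row (r2) and one column (c3) fail → the flipped bit is at their intersection.

row 2, column 3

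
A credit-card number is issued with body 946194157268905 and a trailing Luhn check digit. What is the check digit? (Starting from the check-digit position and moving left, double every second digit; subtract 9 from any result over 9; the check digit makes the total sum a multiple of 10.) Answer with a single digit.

Partial digits right→left: 5 0 9 8 6 2 7 5 1 4 9 1 6 4 9
Double every second digit counting from the check-digit position (so the 1st, 3rd, 5th, ... of the partial from the right).
  doubled (with −9 where >9): 1 9 3 5 2 9 3 9 → sum 41
  kept as-is: 0 8 2 5 4 1 4 → sum 24
Total = 41 + 24 = 65.
Check digit = (10 − (65 mod 10)) mod 10 = 5.

5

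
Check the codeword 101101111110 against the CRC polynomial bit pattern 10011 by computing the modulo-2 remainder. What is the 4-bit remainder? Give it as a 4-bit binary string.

0110

Modulo-2 division of 101101111110 by 10011:
  pos 0: 10110 XOR 10011 = 00101
  pos 2: 10111 XOR 10011 = 00100
  pos 4: 10011 XOR 10011 = 00000
Remainder = 0110 (nonzero — an error is detected).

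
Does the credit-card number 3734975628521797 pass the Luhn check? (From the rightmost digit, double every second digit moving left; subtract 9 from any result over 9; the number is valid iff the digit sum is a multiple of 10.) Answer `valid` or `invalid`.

From the right, keep odd positions and double even positions (subtract 9 from any doubled value over 9):
  doubled (positions 2,4,...): 9 2 1 4 1 9 6 6 → sum 38
  kept (positions 1,3,...): 7 7 2 8 6 7 4 7 → sum 48
Total = 86.
86 mod 10 = 6, so the number is invalid.

invalid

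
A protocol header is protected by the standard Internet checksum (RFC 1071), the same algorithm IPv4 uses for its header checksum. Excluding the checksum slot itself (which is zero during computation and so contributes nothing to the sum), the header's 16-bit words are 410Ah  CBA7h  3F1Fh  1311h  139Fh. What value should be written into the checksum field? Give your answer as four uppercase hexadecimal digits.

One's-complement addition (fold any carry out of bit 15 back into bit 0):
  0x410A + 0xCBA7 = 0x10CB1 → wrap carry → 0x0CB2
  0x0CB2 + 0x3F1F = 0x04BD1
  0x4BD1 + 0x1311 = 0x05EE2
  0x5EE2 + 0x139F = 0x07281
One's-complement sum = 0x7281.
Checksum = ~0x7281 & 0xFFFF = 0x8D7E.

8D7E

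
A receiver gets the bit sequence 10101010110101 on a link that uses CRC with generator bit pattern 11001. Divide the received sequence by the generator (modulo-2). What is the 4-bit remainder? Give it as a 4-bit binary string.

Modulo-2 division of 10101010110101 by 11001:
  pos 0: 10101 XOR 11001 = 01100
  pos 1: 11000 XOR 11001 = 00001
  pos 5: 11011 XOR 11001 = 00010
  pos 8: 10010 XOR 11001 = 01011
  pos 9: 10111 XOR 11001 = 01110
Remainder = 1110 (nonzero — an error is detected).

1110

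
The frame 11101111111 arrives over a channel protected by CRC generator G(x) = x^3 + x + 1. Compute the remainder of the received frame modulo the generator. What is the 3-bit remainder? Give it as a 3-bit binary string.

101

Modulo-2 division of 11101111111 by 1011:
  pos 0: 1110 XOR 1011 = 0101
  pos 1: 1011 XOR 1011 = 0000
  pos 5: 1111 XOR 1011 = 0100
  pos 6: 1001 XOR 1011 = 0010
Remainder = 101 (nonzero — an error is detected).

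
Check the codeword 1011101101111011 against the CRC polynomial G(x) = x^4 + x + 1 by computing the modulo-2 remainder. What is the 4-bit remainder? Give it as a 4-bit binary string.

0000

Modulo-2 division of 1011101101111011 by 10011:
  pos 0: 10111 XOR 10011 = 00100
  pos 2: 10001 XOR 10011 = 00010
  pos 5: 10101 XOR 10011 = 00110
  pos 7: 11011 XOR 10011 = 01000
  pos 8: 10001 XOR 10011 = 00010
  pos 11: 10011 XOR 10011 = 00000
Remainder = 0000 (zero — the frame passes the CRC check).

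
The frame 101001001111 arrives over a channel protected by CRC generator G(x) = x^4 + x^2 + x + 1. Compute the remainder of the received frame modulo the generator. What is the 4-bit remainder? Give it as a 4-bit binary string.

Modulo-2 division of 101001001111 by 10111:
  pos 0: 10100 XOR 10111 = 00011
  pos 3: 11100 XOR 10111 = 01011
  pos 4: 10111 XOR 10111 = 00000
Remainder = 0111 (nonzero — an error is detected).

0111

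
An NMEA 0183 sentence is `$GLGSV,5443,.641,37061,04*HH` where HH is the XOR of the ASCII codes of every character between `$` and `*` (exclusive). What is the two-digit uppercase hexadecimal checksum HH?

65

XOR the ASCII codes of the payload characters:
  'G' = 0x47 → acc = 0x47
  'L' = 0x4C → acc = 0x0B
  'G' = 0x47 → acc = 0x4C
  'S' = 0x53 → acc = 0x1F
  'V' = 0x56 → acc = 0x49
  ',' = 0x2C → acc = 0x65
  '5' = 0x35 → acc = 0x50
  '4' = 0x34 → acc = 0x64
  '4' = 0x34 → acc = 0x50
  '3' = 0x33 → acc = 0x63
  ',' = 0x2C → acc = 0x4F
  '.' = 0x2E → acc = 0x61
  '6' = 0x36 → acc = 0x57
  '4' = 0x34 → acc = 0x63
  '1' = 0x31 → acc = 0x52
  ',' = 0x2C → acc = 0x7E
  '3' = 0x33 → acc = 0x4D
  '7' = 0x37 → acc = 0x7A
  '0' = 0x30 → acc = 0x4A
  '6' = 0x36 → acc = 0x7C
  '1' = 0x31 → acc = 0x4D
  ',' = 0x2C → acc = 0x61
  '0' = 0x30 → acc = 0x51
  '4' = 0x34 → acc = 0x65
Checksum = 0x65.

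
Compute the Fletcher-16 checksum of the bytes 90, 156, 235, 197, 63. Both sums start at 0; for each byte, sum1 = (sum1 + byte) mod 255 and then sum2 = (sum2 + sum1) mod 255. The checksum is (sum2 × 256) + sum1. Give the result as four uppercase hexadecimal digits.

C4E7

Running sums (mod 255):
  after byte 0 (90): sum1=90, sum2=90
  after byte 1 (156): sum1=246, sum2=81
  after byte 2 (235): sum1=226, sum2=52
  after byte 3 (197): sum1=168, sum2=220
  after byte 4 (63): sum1=231, sum2=196
Checksum = sum2·256 + sum1 = 196·256 + 231 = 50407 = 0xC4E7.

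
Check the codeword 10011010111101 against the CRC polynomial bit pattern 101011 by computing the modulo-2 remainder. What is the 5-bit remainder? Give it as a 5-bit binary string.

Modulo-2 division of 10011010111101 by 101011:
  pos 0: 100110 XOR 101011 = 001101
  pos 2: 110110 XOR 101011 = 011101
  pos 3: 111011 XOR 101011 = 010000
  pos 4: 100001 XOR 101011 = 001010
  pos 6: 101011 XOR 101011 = 000000
Remainder = 00001 (nonzero — an error is detected).

00001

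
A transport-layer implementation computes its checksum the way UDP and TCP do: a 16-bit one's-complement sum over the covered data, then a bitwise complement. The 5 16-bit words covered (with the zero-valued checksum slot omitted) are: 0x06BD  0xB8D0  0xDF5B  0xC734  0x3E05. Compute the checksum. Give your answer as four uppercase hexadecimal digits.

One's-complement addition (fold any carry out of bit 15 back into bit 0):
  0x06BD + 0xB8D0 = 0x0BF8D
  0xBF8D + 0xDF5B = 0x19EE8 → wrap carry → 0x9EE9
  0x9EE9 + 0xC734 = 0x1661D → wrap carry → 0x661E
  0x661E + 0x3E05 = 0x0A423
One's-complement sum = 0xA423.
Checksum = ~0xA423 & 0xFFFF = 0x5BDC.

5BDC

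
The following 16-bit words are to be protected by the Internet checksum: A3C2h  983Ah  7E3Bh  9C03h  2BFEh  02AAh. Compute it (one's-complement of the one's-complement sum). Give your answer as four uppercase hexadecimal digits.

7B1B

One's-complement addition (fold any carry out of bit 15 back into bit 0):
  0xA3C2 + 0x983A = 0x13BFC → wrap carry → 0x3BFD
  0x3BFD + 0x7E3B = 0x0BA38
  0xBA38 + 0x9C03 = 0x1563B → wrap carry → 0x563C
  0x563C + 0x2BFE = 0x0823A
  0x823A + 0x02AA = 0x084E4
One's-complement sum = 0x84E4.
Checksum = ~0x84E4 & 0xFFFF = 0x7B1B.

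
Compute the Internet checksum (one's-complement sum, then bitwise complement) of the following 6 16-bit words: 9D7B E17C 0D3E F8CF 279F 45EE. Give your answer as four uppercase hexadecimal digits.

0D6C

One's-complement addition (fold any carry out of bit 15 back into bit 0):
  0x9D7B + 0xE17C = 0x17EF7 → wrap carry → 0x7EF8
  0x7EF8 + 0x0D3E = 0x08C36
  0x8C36 + 0xF8CF = 0x18505 → wrap carry → 0x8506
  0x8506 + 0x279F = 0x0ACA5
  0xACA5 + 0x45EE = 0x0F293
One's-complement sum = 0xF293.
Checksum = ~0xF293 & 0xFFFF = 0x0D6C.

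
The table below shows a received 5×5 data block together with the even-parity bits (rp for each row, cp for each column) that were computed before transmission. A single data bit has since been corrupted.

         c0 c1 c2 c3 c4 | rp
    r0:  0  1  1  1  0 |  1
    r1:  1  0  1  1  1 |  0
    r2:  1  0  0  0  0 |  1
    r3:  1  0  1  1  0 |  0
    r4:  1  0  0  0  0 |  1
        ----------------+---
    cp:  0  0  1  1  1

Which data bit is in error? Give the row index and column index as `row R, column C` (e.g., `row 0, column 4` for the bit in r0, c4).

Recompute each row's even parity and compare to rp:
  r0: data parity 1, sent rp 1 → ok
  r1: data parity 0, sent rp 0 → ok
  r2: data parity 1, sent rp 1 → ok
  r3: data parity 1, sent rp 0 → mismatch
  r4: data parity 1, sent rp 1 → ok
Recompute each column's even parity and compare to cp:
  c0: data parity 0, sent cp 0 → ok
  c1: data parity 1, sent cp 0 → mismatch
  c2: data parity 1, sent cp 1 → ok
  c3: data parity 1, sent cp 1 → ok
  c4: data parity 1, sent cp 1 → ok
Exactly one row (r3) and one column (c1) fail → the flipped bit is at their intersection.

row 3, column 1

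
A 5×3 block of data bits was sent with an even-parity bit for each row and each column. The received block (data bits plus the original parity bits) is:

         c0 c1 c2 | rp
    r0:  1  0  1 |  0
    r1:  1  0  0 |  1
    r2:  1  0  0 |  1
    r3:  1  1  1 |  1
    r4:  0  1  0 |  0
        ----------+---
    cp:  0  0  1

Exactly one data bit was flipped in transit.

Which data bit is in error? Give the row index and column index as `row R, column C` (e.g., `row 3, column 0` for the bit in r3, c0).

row 4, column 2

Recompute each row's even parity and compare to rp:
  r0: data parity 0, sent rp 0 → ok
  r1: data parity 1, sent rp 1 → ok
  r2: data parity 1, sent rp 1 → ok
  r3: data parity 1, sent rp 1 → ok
  r4: data parity 1, sent rp 0 → mismatch
Recompute each column's even parity and compare to cp:
  c0: data parity 0, sent cp 0 → ok
  c1: data parity 0, sent cp 0 → ok
  c2: data parity 0, sent cp 1 → mismatch
Exactly one row (r4) and one column (c2) fail → the flipped bit is at their intersection.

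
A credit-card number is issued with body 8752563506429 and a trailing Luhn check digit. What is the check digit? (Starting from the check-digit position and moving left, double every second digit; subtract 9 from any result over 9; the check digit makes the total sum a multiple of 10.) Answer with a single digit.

0

Partial digits right→left: 9 2 4 6 0 5 3 6 5 2 5 7 8
Double every second digit counting from the check-digit position (so the 1st, 3rd, 5th, ... of the partial from the right).
  doubled (with −9 where >9): 9 8 0 6 1 1 7 → sum 32
  kept as-is: 2 6 5 6 2 7 → sum 28
Total = 32 + 28 = 60.
Check digit = (10 − (60 mod 10)) mod 10 = 0.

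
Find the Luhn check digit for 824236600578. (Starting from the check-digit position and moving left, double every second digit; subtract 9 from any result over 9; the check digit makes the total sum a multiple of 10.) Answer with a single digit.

3

Partial digits right→left: 8 7 5 0 0 6 6 3 2 4 2 8
Double every second digit counting from the check-digit position (so the 1st, 3rd, 5th, ... of the partial from the right).
  doubled (with −9 where >9): 7 1 0 3 4 4 → sum 19
  kept as-is: 7 0 6 3 4 8 → sum 28
Total = 19 + 28 = 47.
Check digit = (10 − (47 mod 10)) mod 10 = 3.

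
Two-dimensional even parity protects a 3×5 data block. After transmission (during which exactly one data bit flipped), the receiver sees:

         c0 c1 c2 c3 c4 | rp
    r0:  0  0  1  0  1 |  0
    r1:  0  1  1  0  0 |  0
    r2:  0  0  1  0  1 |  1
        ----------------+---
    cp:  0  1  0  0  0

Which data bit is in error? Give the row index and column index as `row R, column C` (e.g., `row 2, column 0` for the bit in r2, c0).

row 2, column 2

Recompute each row's even parity and compare to rp:
  r0: data parity 0, sent rp 0 → ok
  r1: data parity 0, sent rp 0 → ok
  r2: data parity 0, sent rp 1 → mismatch
Recompute each column's even parity and compare to cp:
  c0: data parity 0, sent cp 0 → ok
  c1: data parity 1, sent cp 1 → ok
  c2: data parity 1, sent cp 0 → mismatch
  c3: data parity 0, sent cp 0 → ok
  c4: data parity 0, sent cp 0 → ok
Exactly one row (r2) and one column (c2) fail → the flipped bit is at their intersection.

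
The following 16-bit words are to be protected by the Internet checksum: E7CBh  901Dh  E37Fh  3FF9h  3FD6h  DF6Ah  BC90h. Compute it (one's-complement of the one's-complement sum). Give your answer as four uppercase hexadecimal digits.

One's-complement addition (fold any carry out of bit 15 back into bit 0):
  0xE7CB + 0x901D = 0x177E8 → wrap carry → 0x77E9
  0x77E9 + 0xE37F = 0x15B68 → wrap carry → 0x5B69
  0x5B69 + 0x3FF9 = 0x09B62
  0x9B62 + 0x3FD6 = 0x0DB38
  0xDB38 + 0xDF6A = 0x1BAA2 → wrap carry → 0xBAA3
  0xBAA3 + 0xBC90 = 0x17733 → wrap carry → 0x7734
One's-complement sum = 0x7734.
Checksum = ~0x7734 & 0xFFFF = 0x88CB.

88CB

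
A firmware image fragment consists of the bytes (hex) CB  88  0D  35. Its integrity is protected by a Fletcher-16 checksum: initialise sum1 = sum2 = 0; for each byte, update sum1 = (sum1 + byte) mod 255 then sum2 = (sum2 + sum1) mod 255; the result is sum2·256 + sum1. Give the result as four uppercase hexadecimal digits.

Running sums (mod 255):
  after byte 0 (CB): sum1=203, sum2=203
  after byte 1 (88): sum1=84, sum2=32
  after byte 2 (0D): sum1=97, sum2=129
  after byte 3 (35): sum1=150, sum2=24
Checksum = sum2·256 + sum1 = 24·256 + 150 = 6294 = 0x1896.

1896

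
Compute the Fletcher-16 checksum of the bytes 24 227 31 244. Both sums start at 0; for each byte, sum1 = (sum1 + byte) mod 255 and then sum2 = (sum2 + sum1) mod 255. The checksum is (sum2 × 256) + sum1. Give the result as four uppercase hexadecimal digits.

3F10

Running sums (mod 255):
  after byte 0 (24): sum1=24, sum2=24
  after byte 1 (227): sum1=251, sum2=20
  after byte 2 (31): sum1=27, sum2=47
  after byte 3 (244): sum1=16, sum2=63
Checksum = sum2·256 + sum1 = 63·256 + 16 = 16144 = 0x3F10.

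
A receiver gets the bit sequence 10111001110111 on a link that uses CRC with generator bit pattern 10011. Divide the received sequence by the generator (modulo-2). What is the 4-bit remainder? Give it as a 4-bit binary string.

Modulo-2 division of 10111001110111 by 10011:
  pos 0: 10111 XOR 10011 = 00100
  pos 2: 10000 XOR 10011 = 00011
  pos 5: 11111 XOR 10011 = 01100
  pos 6: 11000 XOR 10011 = 01011
  pos 7: 10111 XOR 10011 = 00100
  pos 9: 10011 XOR 10011 = 00000
Remainder = 0000 (zero — the frame passes the CRC check).

0000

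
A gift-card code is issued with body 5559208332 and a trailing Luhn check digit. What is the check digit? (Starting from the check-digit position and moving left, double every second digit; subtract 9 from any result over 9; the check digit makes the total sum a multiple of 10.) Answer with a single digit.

7

Partial digits right→left: 2 3 3 8 0 2 9 5 5 5
Double every second digit counting from the check-digit position (so the 1st, 3rd, 5th, ... of the partial from the right).
  doubled (with −9 where >9): 4 6 0 9 1 → sum 20
  kept as-is: 3 8 2 5 5 → sum 23
Total = 20 + 23 = 43.
Check digit = (10 − (43 mod 10)) mod 10 = 7.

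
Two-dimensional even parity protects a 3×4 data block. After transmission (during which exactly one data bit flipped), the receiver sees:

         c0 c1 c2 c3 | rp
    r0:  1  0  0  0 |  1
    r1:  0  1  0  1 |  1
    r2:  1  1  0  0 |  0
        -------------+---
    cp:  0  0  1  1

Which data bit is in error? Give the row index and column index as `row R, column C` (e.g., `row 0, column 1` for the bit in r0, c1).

row 1, column 2

Recompute each row's even parity and compare to rp:
  r0: data parity 1, sent rp 1 → ok
  r1: data parity 0, sent rp 1 → mismatch
  r2: data parity 0, sent rp 0 → ok
Recompute each column's even parity and compare to cp:
  c0: data parity 0, sent cp 0 → ok
  c1: data parity 0, sent cp 0 → ok
  c2: data parity 0, sent cp 1 → mismatch
  c3: data parity 1, sent cp 1 → ok
Exactly one row (r1) and one column (c2) fail → the flipped bit is at their intersection.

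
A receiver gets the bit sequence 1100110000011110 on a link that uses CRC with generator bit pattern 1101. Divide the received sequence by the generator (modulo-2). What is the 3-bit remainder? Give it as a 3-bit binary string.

101

Modulo-2 division of 1100110000011110 by 1101:
  pos 0: 1100 XOR 1101 = 0001
  pos 3: 1110 XOR 1101 = 0011
  pos 5: 1100 XOR 1101 = 0001
  pos 8: 1001 XOR 1101 = 0100
  pos 9: 1001 XOR 1101 = 0100
  pos 10: 1001 XOR 1101 = 0100
  pos 11: 1001 XOR 1101 = 0100
  pos 12: 1000 XOR 1101 = 0101
Remainder = 101 (nonzero — an error is detected).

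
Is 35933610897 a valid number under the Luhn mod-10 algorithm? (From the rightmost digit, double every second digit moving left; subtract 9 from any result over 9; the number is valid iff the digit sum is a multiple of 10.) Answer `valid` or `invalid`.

From the right, keep odd positions and double even positions (subtract 9 from any doubled value over 9):
  doubled (positions 2,4,...): 9 0 3 6 1 → sum 19
  kept (positions 1,3,...): 7 8 1 3 9 3 → sum 31
Total = 50.
50 mod 10 = 0, so the number is valid.

valid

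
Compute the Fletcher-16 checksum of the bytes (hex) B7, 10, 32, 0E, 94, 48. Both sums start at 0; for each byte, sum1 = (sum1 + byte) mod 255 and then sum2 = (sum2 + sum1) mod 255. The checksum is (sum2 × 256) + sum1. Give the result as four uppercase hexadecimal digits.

03E4

Running sums (mod 255):
  after byte 0 (B7): sum1=183, sum2=183
  after byte 1 (10): sum1=199, sum2=127
  after byte 2 (32): sum1=249, sum2=121
  after byte 3 (0E): sum1=8, sum2=129
  after byte 4 (94): sum1=156, sum2=30
  after byte 5 (48): sum1=228, sum2=3
Checksum = sum2·256 + sum1 = 3·256 + 228 = 996 = 0x03E4.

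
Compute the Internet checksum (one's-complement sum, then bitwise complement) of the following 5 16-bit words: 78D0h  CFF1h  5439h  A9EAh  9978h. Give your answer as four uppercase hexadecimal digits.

1FA1

One's-complement addition (fold any carry out of bit 15 back into bit 0):
  0x78D0 + 0xCFF1 = 0x148C1 → wrap carry → 0x48C2
  0x48C2 + 0x5439 = 0x09CFB
  0x9CFB + 0xA9EA = 0x146E5 → wrap carry → 0x46E6
  0x46E6 + 0x9978 = 0x0E05E
One's-complement sum = 0xE05E.
Checksum = ~0xE05E & 0xFFFF = 0x1FA1.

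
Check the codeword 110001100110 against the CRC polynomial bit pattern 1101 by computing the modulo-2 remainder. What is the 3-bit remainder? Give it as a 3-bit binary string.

001

Modulo-2 division of 110001100110 by 1101:
  pos 0: 1100 XOR 1101 = 0001
  pos 3: 1011 XOR 1101 = 0110
  pos 4: 1100 XOR 1101 = 0001
  pos 7: 1011 XOR 1101 = 0110
  pos 8: 1100 XOR 1101 = 0001
Remainder = 001 (nonzero — an error is detected).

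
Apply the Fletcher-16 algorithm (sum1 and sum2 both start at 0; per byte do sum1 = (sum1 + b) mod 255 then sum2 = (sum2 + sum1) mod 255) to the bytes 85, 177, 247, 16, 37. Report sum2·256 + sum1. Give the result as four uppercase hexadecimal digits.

Running sums (mod 255):
  after byte 0 (85): sum1=85, sum2=85
  after byte 1 (177): sum1=7, sum2=92
  after byte 2 (247): sum1=254, sum2=91
  after byte 3 (16): sum1=15, sum2=106
  after byte 4 (37): sum1=52, sum2=158
Checksum = sum2·256 + sum1 = 158·256 + 52 = 40500 = 0x9E34.

9E34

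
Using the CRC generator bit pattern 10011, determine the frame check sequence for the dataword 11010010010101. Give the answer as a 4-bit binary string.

1011

Append 4 zeros: 110100100101010000. Divide by 10011 (XOR where the leading bit is 1):
  pos 0: 11010 XOR 10011 = 01001
  pos 1: 10010 XOR 10011 = 00001
  pos 5: 11001 XOR 10011 = 01010
  pos 6: 10100 XOR 10011 = 00111
  pos 8: 11110 XOR 10011 = 01101
  pos 9: 11011 XOR 10011 = 01000
  pos 10: 10000 XOR 10011 = 00011
  pos 13: 11000 XOR 10011 = 01011
Remainder (last 4 bits) = 1011. This is the CRC / FCS.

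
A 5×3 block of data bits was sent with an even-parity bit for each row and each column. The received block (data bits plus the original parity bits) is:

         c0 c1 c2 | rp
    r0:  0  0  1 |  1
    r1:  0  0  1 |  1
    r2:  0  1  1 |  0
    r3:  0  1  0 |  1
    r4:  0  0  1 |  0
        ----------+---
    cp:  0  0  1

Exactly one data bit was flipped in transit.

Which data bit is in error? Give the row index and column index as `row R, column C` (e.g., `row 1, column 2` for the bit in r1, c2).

row 4, column 2

Recompute each row's even parity and compare to rp:
  r0: data parity 1, sent rp 1 → ok
  r1: data parity 1, sent rp 1 → ok
  r2: data parity 0, sent rp 0 → ok
  r3: data parity 1, sent rp 1 → ok
  r4: data parity 1, sent rp 0 → mismatch
Recompute each column's even parity and compare to cp:
  c0: data parity 0, sent cp 0 → ok
  c1: data parity 0, sent cp 0 → ok
  c2: data parity 0, sent cp 1 → mismatch
Exactly one row (r4) and one column (c2) fail → the flipped bit is at their intersection.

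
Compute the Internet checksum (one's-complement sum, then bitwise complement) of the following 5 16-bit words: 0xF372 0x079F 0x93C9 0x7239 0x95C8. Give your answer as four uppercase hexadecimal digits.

6922

One's-complement addition (fold any carry out of bit 15 back into bit 0):
  0xF372 + 0x079F = 0x0FB11
  0xFB11 + 0x93C9 = 0x18EDA → wrap carry → 0x8EDB
  0x8EDB + 0x7239 = 0x10114 → wrap carry → 0x0115
  0x0115 + 0x95C8 = 0x096DD
One's-complement sum = 0x96DD.
Checksum = ~0x96DD & 0xFFFF = 0x6922.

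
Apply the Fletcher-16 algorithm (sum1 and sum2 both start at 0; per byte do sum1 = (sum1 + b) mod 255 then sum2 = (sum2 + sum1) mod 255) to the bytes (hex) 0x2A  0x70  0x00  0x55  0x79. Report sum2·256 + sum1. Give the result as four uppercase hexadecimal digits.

Running sums (mod 255):
  after byte 0 (0x2A): sum1=42, sum2=42
  after byte 1 (0x70): sum1=154, sum2=196
  after byte 2 (0x00): sum1=154, sum2=95
  after byte 3 (0x55): sum1=239, sum2=79
  after byte 4 (0x79): sum1=105, sum2=184
Checksum = sum2·256 + sum1 = 184·256 + 105 = 47209 = 0xB869.

B869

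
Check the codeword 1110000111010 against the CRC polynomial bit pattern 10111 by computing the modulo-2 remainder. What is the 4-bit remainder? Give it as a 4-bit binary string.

Modulo-2 division of 1110000111010 by 10111:
  pos 0: 11100 XOR 10111 = 01011
  pos 1: 10110 XOR 10111 = 00001
  pos 5: 10111 XOR 10111 = 00000
Remainder = 0010 (nonzero — an error is detected).

0010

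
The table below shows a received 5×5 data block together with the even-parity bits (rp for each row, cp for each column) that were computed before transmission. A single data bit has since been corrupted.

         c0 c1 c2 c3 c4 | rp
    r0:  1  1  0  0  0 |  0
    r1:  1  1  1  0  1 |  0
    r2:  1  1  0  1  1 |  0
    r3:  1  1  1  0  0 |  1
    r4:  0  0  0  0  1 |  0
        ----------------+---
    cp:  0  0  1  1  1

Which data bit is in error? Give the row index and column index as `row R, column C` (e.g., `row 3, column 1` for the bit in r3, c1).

Recompute each row's even parity and compare to rp:
  r0: data parity 0, sent rp 0 → ok
  r1: data parity 0, sent rp 0 → ok
  r2: data parity 0, sent rp 0 → ok
  r3: data parity 1, sent rp 1 → ok
  r4: data parity 1, sent rp 0 → mismatch
Recompute each column's even parity and compare to cp:
  c0: data parity 0, sent cp 0 → ok
  c1: data parity 0, sent cp 0 → ok
  c2: data parity 0, sent cp 1 → mismatch
  c3: data parity 1, sent cp 1 → ok
  c4: data parity 1, sent cp 1 → ok
Exactly one row (r4) and one column (c2) fail → the flipped bit is at their intersection.

row 4, column 2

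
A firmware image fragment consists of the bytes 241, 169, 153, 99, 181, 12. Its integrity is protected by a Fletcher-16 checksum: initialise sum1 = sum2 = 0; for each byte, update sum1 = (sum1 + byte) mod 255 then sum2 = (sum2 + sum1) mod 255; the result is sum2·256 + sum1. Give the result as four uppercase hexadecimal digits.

Running sums (mod 255):
  after byte 0 (241): sum1=241, sum2=241
  after byte 1 (169): sum1=155, sum2=141
  after byte 2 (153): sum1=53, sum2=194
  after byte 3 (99): sum1=152, sum2=91
  after byte 4 (181): sum1=78, sum2=169
  after byte 5 (12): sum1=90, sum2=4
Checksum = sum2·256 + sum1 = 4·256 + 90 = 1114 = 0x045A.

045A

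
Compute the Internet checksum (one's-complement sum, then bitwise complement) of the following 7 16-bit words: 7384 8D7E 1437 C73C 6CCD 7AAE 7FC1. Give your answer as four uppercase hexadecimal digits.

BC4B

One's-complement addition (fold any carry out of bit 15 back into bit 0):
  0x7384 + 0x8D7E = 0x10102 → wrap carry → 0x0103
  0x0103 + 0x1437 = 0x0153A
  0x153A + 0xC73C = 0x0DC76
  0xDC76 + 0x6CCD = 0x14943 → wrap carry → 0x4944
  0x4944 + 0x7AAE = 0x0C3F2
  0xC3F2 + 0x7FC1 = 0x143B3 → wrap carry → 0x43B4
One's-complement sum = 0x43B4.
Checksum = ~0x43B4 & 0xFFFF = 0xBC4B.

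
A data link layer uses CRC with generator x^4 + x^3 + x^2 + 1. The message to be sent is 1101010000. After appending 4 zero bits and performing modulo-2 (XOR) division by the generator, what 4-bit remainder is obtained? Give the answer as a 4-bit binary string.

Append 4 zeros: 11010100000000. Divide by 11101 (XOR where the leading bit is 1):
  pos 0: 11010 XOR 11101 = 00111
  pos 2: 11110 XOR 11101 = 00011
  pos 5: 11000 XOR 11101 = 00101
  pos 7: 10100 XOR 11101 = 01001
  pos 8: 10010 XOR 11101 = 01111
  pos 9: 11110 XOR 11101 = 00011
Remainder (last 4 bits) = 0011. This is the CRC / FCS.

0011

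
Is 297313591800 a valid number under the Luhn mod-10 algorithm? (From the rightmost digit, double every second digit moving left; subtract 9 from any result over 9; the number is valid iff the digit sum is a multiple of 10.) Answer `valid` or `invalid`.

From the right, keep odd positions and double even positions (subtract 9 from any doubled value over 9):
  doubled (positions 2,4,...): 0 2 1 2 5 4 → sum 14
  kept (positions 1,3,...): 0 8 9 3 3 9 → sum 32
Total = 46.
46 mod 10 = 6, so the number is invalid.

invalid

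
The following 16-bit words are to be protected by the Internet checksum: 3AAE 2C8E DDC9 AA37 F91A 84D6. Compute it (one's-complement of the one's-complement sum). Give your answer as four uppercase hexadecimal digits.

One's-complement addition (fold any carry out of bit 15 back into bit 0):
  0x3AAE + 0x2C8E = 0x0673C
  0x673C + 0xDDC9 = 0x14505 → wrap carry → 0x4506
  0x4506 + 0xAA37 = 0x0EF3D
  0xEF3D + 0xF91A = 0x1E857 → wrap carry → 0xE858
  0xE858 + 0x84D6 = 0x16D2E → wrap carry → 0x6D2F
One's-complement sum = 0x6D2F.
Checksum = ~0x6D2F & 0xFFFF = 0x92D0.

92D0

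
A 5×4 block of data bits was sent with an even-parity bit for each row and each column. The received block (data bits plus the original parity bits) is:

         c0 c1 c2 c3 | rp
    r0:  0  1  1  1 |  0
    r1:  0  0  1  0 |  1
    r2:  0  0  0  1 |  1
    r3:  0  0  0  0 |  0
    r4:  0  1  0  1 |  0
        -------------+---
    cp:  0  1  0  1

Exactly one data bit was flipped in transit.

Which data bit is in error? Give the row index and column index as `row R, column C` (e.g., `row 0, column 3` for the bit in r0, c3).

Recompute each row's even parity and compare to rp:
  r0: data parity 1, sent rp 0 → mismatch
  r1: data parity 1, sent rp 1 → ok
  r2: data parity 1, sent rp 1 → ok
  r3: data parity 0, sent rp 0 → ok
  r4: data parity 0, sent rp 0 → ok
Recompute each column's even parity and compare to cp:
  c0: data parity 0, sent cp 0 → ok
  c1: data parity 0, sent cp 1 → mismatch
  c2: data parity 0, sent cp 0 → ok
  c3: data parity 1, sent cp 1 → ok
Exactly one row (r0) and one column (c1) fail → the flipped bit is at their intersection.

row 0, column 1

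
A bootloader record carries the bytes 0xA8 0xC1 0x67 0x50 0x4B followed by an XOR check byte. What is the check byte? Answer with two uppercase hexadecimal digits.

15

XOR the bytes together:
  start with 0xA8
  0xA8 ⊕ 0xC1 = 0x69
  0x69 ⊕ 0x67 = 0x0E
  0x0E ⊕ 0x50 = 0x5E
  0x5E ⊕ 0x4B = 0x15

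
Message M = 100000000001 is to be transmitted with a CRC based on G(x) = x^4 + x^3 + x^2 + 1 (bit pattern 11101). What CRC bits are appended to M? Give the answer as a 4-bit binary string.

1111

Append 4 zeros: 1000000000010000. Divide by 11101 (XOR where the leading bit is 1):
  pos 0: 10000 XOR 11101 = 01101
  pos 1: 11010 XOR 11101 = 00111
  pos 3: 11100 XOR 11101 = 00001
  pos 7: 10001 XOR 11101 = 01100
  pos 8: 11000 XOR 11101 = 00101
  pos 10: 10100 XOR 11101 = 01001
  pos 11: 10010 XOR 11101 = 01111
Remainder (last 4 bits) = 1111. This is the CRC / FCS.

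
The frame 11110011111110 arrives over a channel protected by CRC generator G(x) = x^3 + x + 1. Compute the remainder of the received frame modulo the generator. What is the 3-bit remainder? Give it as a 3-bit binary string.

111

Modulo-2 division of 11110011111110 by 1011:
  pos 0: 1111 XOR 1011 = 0100
  pos 1: 1000 XOR 1011 = 0011
  pos 3: 1101 XOR 1011 = 0110
  pos 4: 1101 XOR 1011 = 0110
  pos 5: 1101 XOR 1011 = 0110
  pos 6: 1101 XOR 1011 = 0110
  pos 7: 1101 XOR 1011 = 0110
  pos 8: 1101 XOR 1011 = 0110
  pos 9: 1101 XOR 1011 = 0110
  pos 10: 1100 XOR 1011 = 0111
Remainder = 111 (nonzero — an error is detected).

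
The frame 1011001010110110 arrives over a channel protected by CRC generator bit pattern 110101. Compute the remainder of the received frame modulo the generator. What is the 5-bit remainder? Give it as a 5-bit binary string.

00001

Modulo-2 division of 1011001010110110 by 110101:
  pos 0: 101100 XOR 110101 = 011001
  pos 1: 110011 XOR 110101 = 000110
  pos 4: 110010 XOR 110101 = 000111
  pos 7: 111110 XOR 110101 = 001011
  pos 9: 101111 XOR 110101 = 011010
  pos 10: 110100 XOR 110101 = 000001
Remainder = 00001 (nonzero — an error is detected).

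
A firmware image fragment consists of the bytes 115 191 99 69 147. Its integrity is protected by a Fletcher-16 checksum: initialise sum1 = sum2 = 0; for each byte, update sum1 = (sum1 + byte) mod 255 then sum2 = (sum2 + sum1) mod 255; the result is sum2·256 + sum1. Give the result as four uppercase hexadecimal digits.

886F

Running sums (mod 255):
  after byte 0 (115): sum1=115, sum2=115
  after byte 1 (191): sum1=51, sum2=166
  after byte 2 (99): sum1=150, sum2=61
  after byte 3 (69): sum1=219, sum2=25
  after byte 4 (147): sum1=111, sum2=136
Checksum = sum2·256 + sum1 = 136·256 + 111 = 34927 = 0x886F.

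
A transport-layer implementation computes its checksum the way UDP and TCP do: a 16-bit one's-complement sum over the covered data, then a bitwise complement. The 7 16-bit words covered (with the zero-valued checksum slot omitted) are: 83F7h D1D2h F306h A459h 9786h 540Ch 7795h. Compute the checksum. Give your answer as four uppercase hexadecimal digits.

One's-complement addition (fold any carry out of bit 15 back into bit 0):
  0x83F7 + 0xD1D2 = 0x155C9 → wrap carry → 0x55CA
  0x55CA + 0xF306 = 0x148D0 → wrap carry → 0x48D1
  0x48D1 + 0xA459 = 0x0ED2A
  0xED2A + 0x9786 = 0x184B0 → wrap carry → 0x84B1
  0x84B1 + 0x540C = 0x0D8BD
  0xD8BD + 0x7795 = 0x15052 → wrap carry → 0x5053
One's-complement sum = 0x5053.
Checksum = ~0x5053 & 0xFFFF = 0xAFAC.

AFAC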